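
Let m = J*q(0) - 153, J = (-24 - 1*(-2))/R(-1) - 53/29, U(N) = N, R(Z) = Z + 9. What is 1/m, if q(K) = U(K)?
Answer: -1/153 ≈ -0.0065359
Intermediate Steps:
R(Z) = 9 + Z
q(K) = K
J = -531/116 (J = (-24 - 1*(-2))/(9 - 1) - 53/29 = (-24 + 2)/8 - 53*1/29 = -22*⅛ - 53/29 = -11/4 - 53/29 = -531/116 ≈ -4.5776)
m = -153 (m = -531/116*0 - 153 = 0 - 153 = -153)
1/m = 1/(-153) = -1/153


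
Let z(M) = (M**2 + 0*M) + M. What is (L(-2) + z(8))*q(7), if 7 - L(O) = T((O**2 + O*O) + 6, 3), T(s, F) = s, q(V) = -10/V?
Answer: -650/7 ≈ -92.857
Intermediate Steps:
z(M) = M + M**2 (z(M) = (M**2 + 0) + M = M**2 + M = M + M**2)
L(O) = 1 - 2*O**2 (L(O) = 7 - ((O**2 + O*O) + 6) = 7 - ((O**2 + O**2) + 6) = 7 - (2*O**2 + 6) = 7 - (6 + 2*O**2) = 7 + (-6 - 2*O**2) = 1 - 2*O**2)
(L(-2) + z(8))*q(7) = ((1 - 2*(-2)**2) + 8*(1 + 8))*(-10/7) = ((1 - 2*4) + 8*9)*(-10*1/7) = ((1 - 8) + 72)*(-10/7) = (-7 + 72)*(-10/7) = 65*(-10/7) = -650/7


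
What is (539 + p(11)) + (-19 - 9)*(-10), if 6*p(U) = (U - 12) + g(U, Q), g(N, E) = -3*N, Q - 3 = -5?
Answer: 2440/3 ≈ 813.33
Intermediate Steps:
Q = -2 (Q = 3 - 5 = -2)
p(U) = -2 - U/3 (p(U) = ((U - 12) - 3*U)/6 = ((-12 + U) - 3*U)/6 = (-12 - 2*U)/6 = -2 - U/3)
(539 + p(11)) + (-19 - 9)*(-10) = (539 + (-2 - 1/3*11)) + (-19 - 9)*(-10) = (539 + (-2 - 11/3)) - 28*(-10) = (539 - 17/3) + 280 = 1600/3 + 280 = 2440/3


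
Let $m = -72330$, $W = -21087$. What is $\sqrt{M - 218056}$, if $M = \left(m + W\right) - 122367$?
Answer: $4 i \sqrt{27115} \approx 658.67 i$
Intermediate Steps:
$M = -215784$ ($M = \left(-72330 - 21087\right) - 122367 = -93417 - 122367 = -215784$)
$\sqrt{M - 218056} = \sqrt{-215784 - 218056} = \sqrt{-433840} = 4 i \sqrt{27115}$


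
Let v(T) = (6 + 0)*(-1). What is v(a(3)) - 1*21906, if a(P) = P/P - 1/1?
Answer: -21912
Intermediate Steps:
a(P) = 0 (a(P) = 1 - 1*1 = 1 - 1 = 0)
v(T) = -6 (v(T) = 6*(-1) = -6)
v(a(3)) - 1*21906 = -6 - 1*21906 = -6 - 21906 = -21912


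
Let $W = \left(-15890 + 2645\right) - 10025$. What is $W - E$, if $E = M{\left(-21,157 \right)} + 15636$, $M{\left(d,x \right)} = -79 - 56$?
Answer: $-38771$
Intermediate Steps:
$M{\left(d,x \right)} = -135$ ($M{\left(d,x \right)} = -79 - 56 = -135$)
$W = -23270$ ($W = -13245 - 10025 = -23270$)
$E = 15501$ ($E = -135 + 15636 = 15501$)
$W - E = -23270 - 15501 = -38771$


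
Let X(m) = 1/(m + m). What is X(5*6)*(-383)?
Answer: -383/60 ≈ -6.3833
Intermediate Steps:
X(m) = 1/(2*m)
X(5*6)*(-383) = (1/(2*((5*6))))*(-383) = ((1/2)/30)*(-383) = ((1/2)*(1/30))*(-383) = (1/60)*(-383) = -383/60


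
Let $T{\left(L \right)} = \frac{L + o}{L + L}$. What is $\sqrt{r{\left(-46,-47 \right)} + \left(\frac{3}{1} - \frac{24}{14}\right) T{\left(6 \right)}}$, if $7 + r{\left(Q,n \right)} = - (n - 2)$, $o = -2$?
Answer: $\frac{3 \sqrt{231}}{7} \approx 6.5137$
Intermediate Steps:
$r{\left(Q,n \right)} = -5 - n$ ($r{\left(Q,n \right)} = -7 - \left(n - 2\right) = -7 - \left(-2 + n\right) = -5 - n$)
$T{\left(L \right)} = \frac{-2 + L}{2 L}$ ($T{\left(L \right)} = \frac{L - 2}{L + L} = \frac{-2 + L}{2 L}$)
$\sqrt{r{\left(-46,-47 \right)} + \left(\frac{3}{1} - \frac{24}{14}\right) T{\left(6 \right)}} = \sqrt{\left(-5 - -47\right) + \left(\frac{3}{1} - \frac{24}{14}\right) \frac{-2 + 6}{2 \cdot 6}} = \sqrt{\left(-5 + 47\right) + \left(3 \cdot 1 - \frac{12}{7}\right) \frac{1}{2} \cdot \frac{1}{6} \cdot 4} = \sqrt{42 + \left(3 - \frac{12}{7}\right) \frac{1}{3}} = \sqrt{42 + \frac{9}{7} \cdot \frac{1}{3}} = \sqrt{42 + \frac{3}{7}} = \sqrt{\frac{297}{7}} = \frac{3 \sqrt{231}}{7}$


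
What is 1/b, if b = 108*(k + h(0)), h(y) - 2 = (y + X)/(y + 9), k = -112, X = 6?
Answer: -1/11808 ≈ -8.4688e-5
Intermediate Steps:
h(y) = 2 + (6 + y)/(9 + y) (h(y) = 2 + (y + 6)/(y + 9) = 2 + (6 + y)/(9 + y))
b = -11808 (b = 108*(-112 + 3*(8 + 0)/(9 + 0)) = 108*(-112 + 3*8/9) = 108*(-112 + 3*(1/9)*8) = 108*(-112 + 8/3) = 108*(-328/3) = -11808)
1/b = 1/(-11808) = -1/11808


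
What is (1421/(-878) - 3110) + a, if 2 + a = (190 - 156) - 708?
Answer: -3325529/878 ≈ -3787.6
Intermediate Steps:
a = -676 (a = -2 + ((190 - 156) - 708) = -2 + (34 - 708) = -2 - 674 = -676)
(1421/(-878) - 3110) + a = (1421/(-878) - 3110) - 676 = (1421*(-1/878) - 3110) - 676 = (-1421/878 - 3110) - 676 = -2732001/878 - 676 = -3325529/878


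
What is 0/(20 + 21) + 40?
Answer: 40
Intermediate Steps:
0/(20 + 21) + 40 = 0/41 + 40 = (1/41)*0 + 40 = 0 + 40 = 40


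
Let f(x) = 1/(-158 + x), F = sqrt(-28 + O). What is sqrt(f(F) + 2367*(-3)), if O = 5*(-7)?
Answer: sqrt((1121959 - 21303*I*sqrt(7))/(-158 + 3*I*sqrt(7))) ≈ 0.e-6 - 84.267*I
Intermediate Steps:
O = -35
F = 3*I*sqrt(7) (F = sqrt(-28 - 35) = sqrt(-63) = 3*I*sqrt(7) ≈ 7.9373*I)
sqrt(f(F) + 2367*(-3)) = sqrt(1/(-158 + 3*I*sqrt(7)) + 2367*(-3)) = sqrt(1/(-158 + 3*I*sqrt(7)) - 7101) = sqrt(-7101 + 1/(-158 + 3*I*sqrt(7)))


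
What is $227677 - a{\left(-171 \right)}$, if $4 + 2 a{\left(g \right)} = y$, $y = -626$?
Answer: $227992$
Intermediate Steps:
$a{\left(g \right)} = -315$ ($a{\left(g \right)} = -2 + \frac{1}{2} \left(-626\right) = -2 - 313 = -315$)
$227677 - a{\left(-171 \right)} = 227677 - -315 = 227677 + 315 = 227992$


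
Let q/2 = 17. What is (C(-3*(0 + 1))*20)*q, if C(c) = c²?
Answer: 6120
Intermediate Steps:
q = 34 (q = 2*17 = 34)
(C(-3*(0 + 1))*20)*q = ((-3*(0 + 1))²*20)*34 = ((-3*1)²*20)*34 = ((-3)²*20)*34 = (9*20)*34 = 180*34 = 6120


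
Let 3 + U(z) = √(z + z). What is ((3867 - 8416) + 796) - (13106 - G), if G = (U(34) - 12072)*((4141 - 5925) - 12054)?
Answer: 167076991 - 27676*√17 ≈ 1.6696e+8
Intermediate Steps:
U(z) = -3 + √2*√z (U(z) = -3 + √(z + z) = -3 + √(2*z) = -3 + √2*√z)
G = 167093850 - 27676*√17 (G = ((-3 + √2*√34) - 12072)*((4141 - 5925) - 12054) = ((-3 + 2*√17) - 12072)*(-1784 - 12054) = (-12075 + 2*√17)*(-13838) = 167093850 - 27676*√17 ≈ 1.6698e+8)
((3867 - 8416) + 796) - (13106 - G) = ((3867 - 8416) + 796) - (13106 - (167093850 - 27676*√17)) = (-4549 + 796) - (13106 + (-167093850 + 27676*√17)) = -3753 - (-167080744 + 27676*√17) = -3753 + (167080744 - 27676*√17) = 167076991 - 27676*√17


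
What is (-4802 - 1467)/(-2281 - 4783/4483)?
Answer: 28103927/10230506 ≈ 2.7471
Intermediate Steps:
(-4802 - 1467)/(-2281 - 4783/4483) = -6269/(-2281 - 4783*1/4483) = -6269/(-2281 - 4783/4483) = -6269/(-10230506/4483) = -6269*(-4483/10230506) = 28103927/10230506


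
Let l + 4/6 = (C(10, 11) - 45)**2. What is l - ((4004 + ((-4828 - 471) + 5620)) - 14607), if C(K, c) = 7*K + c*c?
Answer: 94792/3 ≈ 31597.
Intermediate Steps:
C(K, c) = c**2 + 7*K (C(K, c) = 7*K + c**2 = c**2 + 7*K)
l = 63946/3 (l = -2/3 + ((11**2 + 7*10) - 45)**2 = -2/3 + ((121 + 70) - 45)**2 = -2/3 + (191 - 45)**2 = -2/3 + 146**2 = -2/3 + 21316 = 63946/3 ≈ 21315.)
l - ((4004 + ((-4828 - 471) + 5620)) - 14607) = 63946/3 - ((4004 + ((-4828 - 471) + 5620)) - 14607) = 63946/3 - ((4004 + (-5299 + 5620)) - 14607) = 63946/3 - ((4004 + 321) - 14607) = 63946/3 - (4325 - 14607) = 63946/3 - 1*(-10282) = 63946/3 + 10282 = 94792/3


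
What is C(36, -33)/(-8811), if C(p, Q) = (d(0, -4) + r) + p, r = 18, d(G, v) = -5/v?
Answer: -221/35244 ≈ -0.0062706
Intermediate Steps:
C(p, Q) = 77/4 + p (C(p, Q) = (-5/(-4) + 18) + p = (-5*(-¼) + 18) + p = (5/4 + 18) + p = 77/4 + p)
C(36, -33)/(-8811) = (77/4 + 36)/(-8811) = (221/4)*(-1/8811) = -221/35244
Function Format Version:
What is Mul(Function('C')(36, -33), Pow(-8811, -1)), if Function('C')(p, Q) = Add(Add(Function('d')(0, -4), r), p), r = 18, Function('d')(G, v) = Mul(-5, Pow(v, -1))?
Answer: Rational(-221, 35244) ≈ -0.0062706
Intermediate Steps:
Function('C')(p, Q) = Add(Rational(77, 4), p) (Function('C')(p, Q) = Add(Add(Mul(-5, Pow(-4, -1)), 18), p) = Add(Add(Mul(-5, Rational(-1, 4)), 18), p) = Add(Add(Rational(5, 4), 18), p) = Add(Rational(77, 4), p))
Mul(Function('C')(36, -33), Pow(-8811, -1)) = Mul(Add(Rational(77, 4), 36), Pow(-8811, -1)) = Mul(Rational(221, 4), Rational(-1, 8811)) = Rational(-221, 35244)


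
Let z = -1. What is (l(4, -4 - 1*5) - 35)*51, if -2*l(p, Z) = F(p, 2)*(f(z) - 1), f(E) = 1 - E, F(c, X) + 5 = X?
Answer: -3417/2 ≈ -1708.5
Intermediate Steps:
F(c, X) = -5 + X
l(p, Z) = 3/2 (l(p, Z) = -(-5 + 2)*((1 - 1*(-1)) - 1)/2 = -(-3)*((1 + 1) - 1)/2 = -(-3)*(2 - 1)/2 = -(-3)/2 = -½*(-3) = 3/2)
(l(4, -4 - 1*5) - 35)*51 = (3/2 - 35)*51 = -67/2*51 = -3417/2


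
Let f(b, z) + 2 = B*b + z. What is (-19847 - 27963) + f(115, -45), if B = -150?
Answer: -65107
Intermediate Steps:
f(b, z) = -2 + z - 150*b (f(b, z) = -2 + (-150*b + z) = -2 + (z - 150*b) = -2 + z - 150*b)
(-19847 - 27963) + f(115, -45) = (-19847 - 27963) + (-2 - 45 - 150*115) = -47810 + (-2 - 45 - 17250) = -47810 - 17297 = -65107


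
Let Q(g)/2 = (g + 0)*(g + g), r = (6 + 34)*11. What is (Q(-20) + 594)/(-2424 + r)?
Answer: -1097/992 ≈ -1.1058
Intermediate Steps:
r = 440 (r = 40*11 = 440)
Q(g) = 4*g**2 (Q(g) = 2*((g + 0)*(g + g)) = 2*(g*(2*g)) = 2*(2*g**2) = 4*g**2)
(Q(-20) + 594)/(-2424 + r) = (4*(-20)**2 + 594)/(-2424 + 440) = (4*400 + 594)/(-1984) = (1600 + 594)*(-1/1984) = 2194*(-1/1984) = -1097/992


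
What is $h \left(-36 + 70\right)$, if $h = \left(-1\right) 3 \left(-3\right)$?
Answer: $306$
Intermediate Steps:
$h = 9$ ($h = \left(-3\right) \left(-3\right) = 9$)
$h \left(-36 + 70\right) = 9 \left(-36 + 70\right) = 9 \cdot 34 = 306$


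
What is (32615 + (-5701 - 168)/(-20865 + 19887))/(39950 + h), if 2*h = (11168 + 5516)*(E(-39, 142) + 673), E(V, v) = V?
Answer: 2454103/400888068 ≈ 0.0061217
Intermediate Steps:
h = 5288828 (h = ((11168 + 5516)*(-39 + 673))/2 = (16684*634)/2 = (½)*10577656 = 5288828)
(32615 + (-5701 - 168)/(-20865 + 19887))/(39950 + h) = (32615 + (-5701 - 168)/(-20865 + 19887))/(39950 + 5288828) = (32615 - 5869/(-978))/5328778 = (32615 - 5869*(-1/978))*(1/5328778) = (32615 + 5869/978)*(1/5328778) = (31903339/978)*(1/5328778) = 2454103/400888068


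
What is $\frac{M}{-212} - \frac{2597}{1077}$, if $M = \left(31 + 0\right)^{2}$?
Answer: $- \frac{1585561}{228324} \approx -6.9443$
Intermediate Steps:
$M = 961$ ($M = 31^{2} = 961$)
$\frac{M}{-212} - \frac{2597}{1077} = \frac{961}{-212} - \frac{2597}{1077} = 961 \left(- \frac{1}{212}\right) - \frac{2597}{1077} = - \frac{961}{212} - \frac{2597}{1077} = - \frac{1585561}{228324}$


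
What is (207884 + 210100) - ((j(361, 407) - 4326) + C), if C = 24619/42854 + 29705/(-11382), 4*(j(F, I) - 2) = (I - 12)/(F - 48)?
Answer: 9210587258692879/21810029052 ≈ 4.2231e+5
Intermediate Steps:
j(F, I) = 2 + (-12 + I)/(4*(-48 + F)) (j(F, I) = 2 + ((I - 12)/(F - 48))/4 = 2 + ((-12 + I)/(-48 + F))/4 = 2 + (-12 + I)/(4*(-48 + F)))
C = -35455879/17420151 (C = 24619*(1/42854) + 29705*(-1/11382) = 3517/6122 - 29705/11382 = -35455879/17420151 ≈ -2.0353)
(207884 + 210100) - ((j(361, 407) - 4326) + C) = (207884 + 210100) - (((-396 + 407 + 8*361)/(4*(-48 + 361)) - 4326) - 35455879/17420151) = 417984 - (((¼)*(-396 + 407 + 2888)/313 - 4326) - 35455879/17420151) = 417984 - (((¼)*(1/313)*2899 - 4326) - 35455879/17420151) = 417984 - ((2899/1252 - 4326) - 35455879/17420151) = 417984 - (-5413253/1252 - 35455879/17420151) = 417984 - 1*(-94344075421711/21810029052) = 417984 + 94344075421711/21810029052 = 9210587258692879/21810029052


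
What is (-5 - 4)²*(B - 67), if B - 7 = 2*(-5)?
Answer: -5670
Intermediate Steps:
B = -3 (B = 7 + 2*(-5) = 7 - 10 = -3)
(-5 - 4)²*(B - 67) = (-5 - 4)²*(-3 - 67) = (-9)²*(-70) = 81*(-70) = -5670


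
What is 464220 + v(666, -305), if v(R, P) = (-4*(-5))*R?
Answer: 477540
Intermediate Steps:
v(R, P) = 20*R
464220 + v(666, -305) = 464220 + 20*666 = 464220 + 13320 = 477540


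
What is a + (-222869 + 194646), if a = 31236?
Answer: 3013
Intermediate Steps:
a + (-222869 + 194646) = 31236 + (-222869 + 194646) = 31236 - 28223 = 3013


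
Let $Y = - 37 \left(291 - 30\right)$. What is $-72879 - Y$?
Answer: $-63222$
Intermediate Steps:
$Y = -9657$ ($Y = \left(-37\right) 261 = -9657$)
$-72879 - Y = -72879 - -9657 = -72879 + 9657 = -63222$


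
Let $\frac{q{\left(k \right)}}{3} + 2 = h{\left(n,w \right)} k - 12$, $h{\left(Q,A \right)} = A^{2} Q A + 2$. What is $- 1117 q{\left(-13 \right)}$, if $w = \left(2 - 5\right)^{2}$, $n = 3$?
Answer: $95406321$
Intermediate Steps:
$w = 9$ ($w = \left(-3\right)^{2} = 9$)
$h{\left(Q,A \right)} = 2 + Q A^{3}$ ($h{\left(Q,A \right)} = Q A^{2} A + 2 = Q A^{3} + 2 = 2 + Q A^{3}$)
$q{\left(k \right)} = -42 + 6567 k$ ($q{\left(k \right)} = -6 + 3 \left(\left(2 + 3 \cdot 9^{3}\right) k - 12\right) = -6 + 3 \left(\left(2 + 3 \cdot 729\right) k - 12\right) = -6 + 3 \left(\left(2 + 2187\right) k - 12\right) = -6 + 3 \left(2189 k - 12\right) = -6 + 3 \left(-12 + 2189 k\right) = -6 + \left(-36 + 6567 k\right) = -42 + 6567 k$)
$- 1117 q{\left(-13 \right)} = - 1117 \left(-42 + 6567 \left(-13\right)\right) = - 1117 \left(-42 - 85371\right) = \left(-1117\right) \left(-85413\right) = 95406321$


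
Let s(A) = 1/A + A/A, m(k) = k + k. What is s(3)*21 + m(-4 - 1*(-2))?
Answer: 24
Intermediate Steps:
m(k) = 2*k
s(A) = 1 + 1/A (s(A) = 1/A + 1 = 1 + 1/A)
s(3)*21 + m(-4 - 1*(-2)) = ((1 + 3)/3)*21 + 2*(-4 - 1*(-2)) = ((1/3)*4)*21 + 2*(-4 + 2) = (4/3)*21 + 2*(-2) = 28 - 4 = 24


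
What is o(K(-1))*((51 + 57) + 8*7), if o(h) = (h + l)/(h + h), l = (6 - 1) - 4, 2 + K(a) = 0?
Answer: 41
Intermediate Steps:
K(a) = -2 (K(a) = -2 + 0 = -2)
l = 1 (l = 5 - 4 = 1)
o(h) = (1 + h)/(2*h) (o(h) = (h + 1)/(h + h) = (1 + h)/((2*h)) = (1 + h)*(1/(2*h)) = (1 + h)/(2*h))
o(K(-1))*((51 + 57) + 8*7) = ((1/2)*(1 - 2)/(-2))*((51 + 57) + 8*7) = ((1/2)*(-1/2)*(-1))*(108 + 56) = (1/4)*164 = 41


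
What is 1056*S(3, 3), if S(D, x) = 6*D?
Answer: 19008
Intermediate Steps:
1056*S(3, 3) = 1056*(6*3) = 1056*18 = 19008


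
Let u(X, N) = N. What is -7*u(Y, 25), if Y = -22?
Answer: -175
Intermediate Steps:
-7*u(Y, 25) = -7*25 = -175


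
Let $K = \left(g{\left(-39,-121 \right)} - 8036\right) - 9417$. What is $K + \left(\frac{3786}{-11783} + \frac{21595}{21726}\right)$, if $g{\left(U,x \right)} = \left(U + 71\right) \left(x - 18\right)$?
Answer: $- \frac{5606428128409}{255997458} \approx -21900.0$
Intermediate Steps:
$g{\left(U,x \right)} = \left(-18 + x\right) \left(71 + U\right)$ ($g{\left(U,x \right)} = \left(71 + U\right) \left(-18 + x\right) = \left(-18 + x\right) \left(71 + U\right)$)
$K = -21901$ ($K = \left(\left(-1278 - -702 + 71 \left(-121\right) - -4719\right) - 8036\right) - 9417 = \left(\left(-1278 + 702 - 8591 + 4719\right) - 8036\right) - 9417 = \left(-4448 - 8036\right) - 9417 = -12484 - 9417 = -21901$)
$K + \left(\frac{3786}{-11783} + \frac{21595}{21726}\right) = -21901 + \left(\frac{3786}{-11783} + \frac{21595}{21726}\right) = -21901 + \left(3786 \left(- \frac{1}{11783}\right) + 21595 \cdot \frac{1}{21726}\right) = -21901 + \left(- \frac{3786}{11783} + \frac{21595}{21726}\right) = -21901 + \frac{172199249}{255997458} = - \frac{5606428128409}{255997458}$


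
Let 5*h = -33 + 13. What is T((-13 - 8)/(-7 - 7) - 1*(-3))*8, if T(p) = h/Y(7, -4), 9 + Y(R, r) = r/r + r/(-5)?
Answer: 40/9 ≈ 4.4444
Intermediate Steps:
Y(R, r) = -8 - r/5 (Y(R, r) = -9 + (r/r + r/(-5)) = -9 + (1 + r*(-⅕)) = -9 + (1 - r/5) = -8 - r/5)
h = -4 (h = (-33 + 13)/5 = (⅕)*(-20) = -4)
T(p) = 5/9 (T(p) = -4/(-8 - ⅕*(-4)) = -4/(-8 + ⅘) = -4/(-36/5) = -4*(-5/36) = 5/9)
T((-13 - 8)/(-7 - 7) - 1*(-3))*8 = (5/9)*8 = 40/9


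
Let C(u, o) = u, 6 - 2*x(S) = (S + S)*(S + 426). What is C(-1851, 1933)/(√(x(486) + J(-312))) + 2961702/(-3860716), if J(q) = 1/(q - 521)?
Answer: -1480851/1930358 + 12957*I*√6276565886/369209758 ≈ -0.76714 + 2.7803*I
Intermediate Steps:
x(S) = 3 - S*(426 + S) (x(S) = 3 - (S + S)*(S + 426)/2 = 3 - 2*S*(426 + S)/2 = 3 - S*(426 + S))
J(q) = 1/(-521 + q)
C(-1851, 1933)/(√(x(486) + J(-312))) + 2961702/(-3860716) = -1851/√((3 - 1*486² - 426*486) + 1/(-521 - 312)) + 2961702/(-3860716) = -1851/√((3 - 1*236196 - 207036) + 1/(-833)) + 2961702*(-1/3860716) = -1851/√((3 - 236196 - 207036) - 1/833) - 1480851/1930358 = -1851/√(-443229 - 1/833) - 1480851/1930358 = -1851*(-7*I*√6276565886/369209758) - 1480851/1930358 = -(-12957)*I*√6276565886/369209758 - 1480851/1930358 = 12957*I*√6276565886/369209758 - 1480851/1930358 = -1480851/1930358 + 12957*I*√6276565886/369209758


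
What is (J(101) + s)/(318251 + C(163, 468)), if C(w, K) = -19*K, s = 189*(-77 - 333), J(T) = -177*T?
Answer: -95367/309359 ≈ -0.30827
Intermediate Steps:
s = -77490 (s = 189*(-410) = -77490)
(J(101) + s)/(318251 + C(163, 468)) = (-177*101 - 77490)/(318251 - 19*468) = (-17877 - 77490)/(318251 - 8892) = -95367/309359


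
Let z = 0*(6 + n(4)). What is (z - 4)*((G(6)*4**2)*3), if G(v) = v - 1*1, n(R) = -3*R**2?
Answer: -960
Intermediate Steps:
G(v) = -1 + v (G(v) = v - 1 = -1 + v)
z = 0 (z = 0*(6 - 3*4**2) = 0*(6 - 3*16) = 0*(6 - 48) = 0*(-42) = 0)
(z - 4)*((G(6)*4**2)*3) = (0 - 4)*(((-1 + 6)*4**2)*3) = -4*5*16*3 = -320*3 = -4*240 = -960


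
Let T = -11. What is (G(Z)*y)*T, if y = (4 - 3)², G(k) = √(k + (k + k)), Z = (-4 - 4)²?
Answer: -88*√3 ≈ -152.42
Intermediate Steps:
Z = 64 (Z = (-8)² = 64)
G(k) = √3*√k (G(k) = √(k + 2*k) = √(3*k) = √3*√k)
y = 1 (y = 1² = 1)
(G(Z)*y)*T = ((√3*√64)*1)*(-11) = ((√3*8)*1)*(-11) = ((8*√3)*1)*(-11) = (8*√3)*(-11) = -88*√3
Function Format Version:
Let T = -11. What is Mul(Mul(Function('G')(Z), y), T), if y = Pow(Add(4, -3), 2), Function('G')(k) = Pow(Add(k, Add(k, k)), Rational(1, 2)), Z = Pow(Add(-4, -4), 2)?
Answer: Mul(-88, Pow(3, Rational(1, 2))) ≈ -152.42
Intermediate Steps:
Z = 64 (Z = Pow(-8, 2) = 64)
Function('G')(k) = Mul(Pow(3, Rational(1, 2)), Pow(k, Rational(1, 2))) (Function('G')(k) = Pow(Add(k, Mul(2, k)), Rational(1, 2)) = Pow(Mul(3, k), Rational(1, 2)) = Mul(Pow(3, Rational(1, 2)), Pow(k, Rational(1, 2))))
y = 1 (y = Pow(1, 2) = 1)
Mul(Mul(Function('G')(Z), y), T) = Mul(Mul(Mul(Pow(3, Rational(1, 2)), Pow(64, Rational(1, 2))), 1), -11) = Mul(Mul(Mul(Pow(3, Rational(1, 2)), 8), 1), -11) = Mul(Mul(Mul(8, Pow(3, Rational(1, 2))), 1), -11) = Mul(Mul(8, Pow(3, Rational(1, 2))), -11) = Mul(-88, Pow(3, Rational(1, 2)))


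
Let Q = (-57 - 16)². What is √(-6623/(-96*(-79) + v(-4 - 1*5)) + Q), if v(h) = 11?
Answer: 6*√174233485/1085 ≈ 72.994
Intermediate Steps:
Q = 5329 (Q = (-73)² = 5329)
√(-6623/(-96*(-79) + v(-4 - 1*5)) + Q) = √(-6623/(-96*(-79) + 11) + 5329) = √(-6623/(7584 + 11) + 5329) = √(-6623/7595 + 5329) = √(40467132/7595) = 6*√174233485/1085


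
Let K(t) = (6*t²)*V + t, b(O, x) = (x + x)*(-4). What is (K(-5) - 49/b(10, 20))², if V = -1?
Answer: 612612001/25600 ≈ 23930.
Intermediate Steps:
b(O, x) = -8*x (b(O, x) = (2*x)*(-4) = -8*x)
K(t) = t - 6*t² (K(t) = (6*t²)*(-1) + t = -6*t² + t = t - 6*t²)
(K(-5) - 49/b(10, 20))² = (-5*(1 - 6*(-5)) - 49/((-8*20)))² = (-5*(1 + 30) - 49/(-160))² = (-5*31 - 49*(-1/160))² = (-155 + 49/160)² = (-24751/160)² = 612612001/25600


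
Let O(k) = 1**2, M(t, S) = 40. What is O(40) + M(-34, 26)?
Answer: 41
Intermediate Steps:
O(k) = 1
O(40) + M(-34, 26) = 1 + 40 = 41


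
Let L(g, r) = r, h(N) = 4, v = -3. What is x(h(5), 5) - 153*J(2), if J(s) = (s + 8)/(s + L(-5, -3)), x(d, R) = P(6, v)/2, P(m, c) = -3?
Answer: 3057/2 ≈ 1528.5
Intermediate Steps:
x(d, R) = -3/2
J(s) = (8 + s)/(-3 + s) (J(s) = (s + 8)/(s - 3) = (8 + s)/(-3 + s))
x(h(5), 5) - 153*J(2) = -3/2 - 153*(8 + 2)/(-3 + 2) = -3/2 - 153*10/(-1) = -3/2 - (-153)*10 = -3/2 - 153*(-10) = -3/2 + 1530 = 3057/2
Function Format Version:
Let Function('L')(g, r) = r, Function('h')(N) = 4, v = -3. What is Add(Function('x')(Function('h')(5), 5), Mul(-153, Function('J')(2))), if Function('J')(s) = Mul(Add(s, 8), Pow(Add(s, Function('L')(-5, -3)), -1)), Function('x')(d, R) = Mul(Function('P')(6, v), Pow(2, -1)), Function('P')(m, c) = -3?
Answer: Rational(3057, 2) ≈ 1528.5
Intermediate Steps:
Function('x')(d, R) = Rational(-3, 2) (Function('x')(d, R) = Mul(-3, Pow(2, -1)) = Mul(-3, Rational(1, 2)) = Rational(-3, 2))
Function('J')(s) = Mul(Pow(Add(-3, s), -1), Add(8, s)) (Function('J')(s) = Mul(Add(s, 8), Pow(Add(s, -3), -1)) = Mul(Add(8, s), Pow(Add(-3, s), -1)) = Mul(Pow(Add(-3, s), -1), Add(8, s)))
Add(Function('x')(Function('h')(5), 5), Mul(-153, Function('J')(2))) = Add(Rational(-3, 2), Mul(-153, Mul(Pow(Add(-3, 2), -1), Add(8, 2)))) = Add(Rational(-3, 2), Mul(-153, Mul(Pow(-1, -1), 10))) = Add(Rational(-3, 2), Mul(-153, Mul(-1, 10))) = Add(Rational(-3, 2), Mul(-153, -10)) = Add(Rational(-3, 2), 1530) = Rational(3057, 2)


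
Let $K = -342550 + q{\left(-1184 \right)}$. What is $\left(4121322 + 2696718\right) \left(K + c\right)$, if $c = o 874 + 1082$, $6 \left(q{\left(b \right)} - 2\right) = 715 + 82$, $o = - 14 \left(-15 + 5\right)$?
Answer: $-1492967809260$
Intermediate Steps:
$o = 140$ ($o = \left(-14\right) \left(-10\right) = 140$)
$q{\left(b \right)} = \frac{809}{6}$ ($q{\left(b \right)} = 2 + \frac{715 + 82}{6} = 2 + \frac{1}{6} \cdot 797 = 2 + \frac{797}{6} = \frac{809}{6}$)
$c = 123442$ ($c = 140 \cdot 874 + 1082 = 122360 + 1082 = 123442$)
$K = - \frac{2054491}{6}$ ($K = -342550 + \frac{809}{6} = - \frac{2054491}{6} \approx -3.4242 \cdot 10^{5}$)
$\left(4121322 + 2696718\right) \left(K + c\right) = \left(4121322 + 2696718\right) \left(- \frac{2054491}{6} + 123442\right) = 6818040 \left(- \frac{1313839}{6}\right) = -1492967809260$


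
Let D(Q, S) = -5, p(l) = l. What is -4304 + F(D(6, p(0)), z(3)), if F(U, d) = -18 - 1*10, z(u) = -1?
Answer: -4332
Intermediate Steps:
F(U, d) = -28 (F(U, d) = -18 - 10 = -28)
-4304 + F(D(6, p(0)), z(3)) = -4304 - 28 = -4332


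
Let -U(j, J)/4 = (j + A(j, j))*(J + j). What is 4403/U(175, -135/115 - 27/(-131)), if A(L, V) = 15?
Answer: -13266239/398512840 ≈ -0.033289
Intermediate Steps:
U(j, J) = -4*(15 + j)*(J + j) (U(j, J) = -4*(j + 15)*(J + j) = -4*(15 + j)*(J + j))
4403/U(175, -135/115 - 27/(-131)) = 4403/(-60*(-135/115 - 27/(-131)) - 60*175 - 4*175² - 4*(-135/115 - 27/(-131))*175) = 4403/(-60*(-135*1/115 - 27*(-1/131)) - 10500 - 4*30625 - 4*(-135*1/115 - 27*(-1/131))*175) = 4403/(-60*(-27/23 + 27/131) - 10500 - 122500 - 4*(-27/23 + 27/131)*175) = 4403/(-60*(-2916/3013) - 10500 - 122500 - 4*(-2916/3013)*175) = 4403/(174960/3013 - 10500 - 122500 + 2041200/3013) = 4403/(-398512840/3013) = 4403*(-3013/398512840) = -13266239/398512840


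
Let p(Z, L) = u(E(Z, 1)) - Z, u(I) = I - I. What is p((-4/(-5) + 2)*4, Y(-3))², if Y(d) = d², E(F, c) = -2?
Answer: 3136/25 ≈ 125.44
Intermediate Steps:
u(I) = 0
p(Z, L) = -Z (p(Z, L) = 0 - Z = -Z)
p((-4/(-5) + 2)*4, Y(-3))² = (-(-4/(-5) + 2)*4)² = (-(-4*(-⅕) + 2)*4)² = (-(⅘ + 2)*4)² = (-14*4/5)² = (-1*56/5)² = (-56/5)² = 3136/25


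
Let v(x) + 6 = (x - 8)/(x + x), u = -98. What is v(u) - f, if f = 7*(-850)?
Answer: 582565/98 ≈ 5944.5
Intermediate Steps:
v(x) = -6 + (-8 + x)/(2*x) (v(x) = -6 + (x - 8)/(x + x) = -6 + (-8 + x)/((2*x)) = -6 + (-8 + x)*(1/(2*x)) = -6 + (-8 + x)/(2*x))
f = -5950
v(u) - f = (-11/2 - 4/(-98)) - 1*(-5950) = (-11/2 - 4*(-1/98)) + 5950 = (-11/2 + 2/49) + 5950 = -535/98 + 5950 = 582565/98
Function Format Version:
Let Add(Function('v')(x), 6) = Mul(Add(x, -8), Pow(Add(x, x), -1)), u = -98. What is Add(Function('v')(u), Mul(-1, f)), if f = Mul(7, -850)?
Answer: Rational(582565, 98) ≈ 5944.5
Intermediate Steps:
Function('v')(x) = Add(-6, Mul(Rational(1, 2), Pow(x, -1), Add(-8, x))) (Function('v')(x) = Add(-6, Mul(Add(x, -8), Pow(Add(x, x), -1))) = Add(-6, Mul(Add(-8, x), Pow(Mul(2, x), -1))) = Add(-6, Mul(Add(-8, x), Mul(Rational(1, 2), Pow(x, -1)))) = Add(-6, Mul(Rational(1, 2), Pow(x, -1), Add(-8, x))))
f = -5950
Add(Function('v')(u), Mul(-1, f)) = Add(Add(Rational(-11, 2), Mul(-4, Pow(-98, -1))), Mul(-1, -5950)) = Add(Add(Rational(-11, 2), Mul(-4, Rational(-1, 98))), 5950) = Add(Add(Rational(-11, 2), Rational(2, 49)), 5950) = Add(Rational(-535, 98), 5950) = Rational(582565, 98)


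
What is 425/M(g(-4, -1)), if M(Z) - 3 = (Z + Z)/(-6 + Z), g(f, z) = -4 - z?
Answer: 1275/11 ≈ 115.91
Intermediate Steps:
M(Z) = 3 + 2*Z/(-6 + Z) (M(Z) = 3 + (Z + Z)/(-6 + Z) = 3 + (2*Z)/(-6 + Z) = 3 + 2*Z/(-6 + Z))
425/M(g(-4, -1)) = 425/(((-18 + 5*(-4 - 1*(-1)))/(-6 + (-4 - 1*(-1))))) = 425/(((-18 + 5*(-4 + 1))/(-6 + (-4 + 1)))) = 425/(((-18 + 5*(-3))/(-6 - 3))) = 425/(((-18 - 15)/(-9))) = 425/((-⅑*(-33))) = 425/(11/3) = 425*(3/11) = 1275/11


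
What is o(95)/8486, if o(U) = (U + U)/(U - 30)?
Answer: 19/55159 ≈ 0.00034446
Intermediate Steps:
o(U) = 2*U/(-30 + U) (o(U) = (2*U)/(-30 + U) = 2*U/(-30 + U))
o(95)/8486 = (2*95/(-30 + 95))/8486 = (2*95/65)*(1/8486) = (2*95*(1/65))*(1/8486) = (38/13)*(1/8486) = 19/55159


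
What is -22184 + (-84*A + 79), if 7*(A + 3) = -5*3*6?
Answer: -20773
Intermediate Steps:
A = -111/7 (A = -3 + (-5*3*6)/7 = -3 + (-15*6)/7 = -3 + (⅐)*(-90) = -3 - 90/7 = -111/7 ≈ -15.857)
-22184 + (-84*A + 79) = -22184 + (-84*(-111/7) + 79) = -22184 + (1332 + 79) = -22184 + 1411 = -20773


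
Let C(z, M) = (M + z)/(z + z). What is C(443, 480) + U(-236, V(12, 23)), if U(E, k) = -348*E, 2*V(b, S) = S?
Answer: 72766331/886 ≈ 82129.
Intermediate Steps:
V(b, S) = S/2
C(z, M) = (M + z)/(2*z) (C(z, M) = (M + z)/((2*z)) = (M + z)*(1/(2*z)) = (M + z)/(2*z))
C(443, 480) + U(-236, V(12, 23)) = (½)*(480 + 443)/443 - 348*(-236) = (½)*(1/443)*923 + 82128 = 923/886 + 82128 = 72766331/886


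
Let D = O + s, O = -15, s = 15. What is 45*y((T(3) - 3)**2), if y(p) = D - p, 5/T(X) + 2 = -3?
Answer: -720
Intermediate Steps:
T(X) = -1 (T(X) = 5/(-2 - 3) = 5/(-5) = 5*(-1/5) = -1)
D = 0 (D = -15 + 15 = 0)
y(p) = -p (y(p) = 0 - p = -p)
45*y((T(3) - 3)**2) = 45*(-(-1 - 3)**2) = 45*(-1*(-4)**2) = 45*(-1*16) = 45*(-16) = -720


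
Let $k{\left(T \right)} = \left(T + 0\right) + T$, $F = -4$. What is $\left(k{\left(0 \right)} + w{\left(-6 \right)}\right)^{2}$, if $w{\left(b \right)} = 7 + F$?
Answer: $9$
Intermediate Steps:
$k{\left(T \right)} = 2 T$ ($k{\left(T \right)} = T + T = 2 T$)
$w{\left(b \right)} = 3$ ($w{\left(b \right)} = 7 - 4 = 3$)
$\left(k{\left(0 \right)} + w{\left(-6 \right)}\right)^{2} = \left(2 \cdot 0 + 3\right)^{2} = \left(0 + 3\right)^{2} = 3^{2} = 9$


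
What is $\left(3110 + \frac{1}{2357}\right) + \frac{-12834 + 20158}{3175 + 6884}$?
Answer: $\frac{73752458657}{23709063} \approx 3110.7$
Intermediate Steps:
$\left(3110 + \frac{1}{2357}\right) + \frac{-12834 + 20158}{3175 + 6884} = \left(3110 + \frac{1}{2357}\right) + \frac{7324}{10059} = \frac{7330271}{2357} + 7324 \cdot \frac{1}{10059} = \frac{7330271}{2357} + \frac{7324}{10059} = \frac{73752458657}{23709063}$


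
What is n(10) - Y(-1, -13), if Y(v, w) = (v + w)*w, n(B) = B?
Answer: -172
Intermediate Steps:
Y(v, w) = w*(v + w)
n(10) - Y(-1, -13) = 10 - (-13)*(-1 - 13) = 10 - (-13)*(-14) = 10 - 1*182 = 10 - 182 = -172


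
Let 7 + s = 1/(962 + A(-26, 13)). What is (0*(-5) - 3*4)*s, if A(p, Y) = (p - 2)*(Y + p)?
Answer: 18562/221 ≈ 83.991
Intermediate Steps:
A(p, Y) = (-2 + p)*(Y + p)
s = -9281/1326 (s = -7 + 1/(962 + ((-26)² - 2*13 - 2*(-26) + 13*(-26))) = -7 + 1/(962 + (676 - 26 + 52 - 338)) = -7 + 1/(962 + 364) = -7 + 1/1326 = -9281/1326 ≈ -6.9992)
(0*(-5) - 3*4)*s = (0*(-5) - 3*4)*(-9281/1326) = (0 - 12)*(-9281/1326) = -12*(-9281/1326) = 18562/221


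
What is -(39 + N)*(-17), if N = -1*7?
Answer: 544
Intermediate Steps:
N = -7
-(39 + N)*(-17) = -(39 - 7)*(-17) = -32*(-17) = -1*(-544) = 544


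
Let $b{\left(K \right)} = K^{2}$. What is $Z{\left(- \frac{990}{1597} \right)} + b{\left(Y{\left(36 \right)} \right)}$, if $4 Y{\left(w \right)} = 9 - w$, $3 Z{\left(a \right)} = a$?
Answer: $\frac{1158933}{25552} \approx 45.356$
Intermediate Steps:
$Z{\left(a \right)} = \frac{a}{3}$
$Y{\left(w \right)} = \frac{9}{4} - \frac{w}{4}$ ($Y{\left(w \right)} = \frac{9 - w}{4} = \frac{9}{4} - \frac{w}{4}$)
$Z{\left(- \frac{990}{1597} \right)} + b{\left(Y{\left(36 \right)} \right)} = \frac{\left(-990\right) \frac{1}{1597}}{3} + \left(\frac{9}{4} - 9\right)^{2} = \frac{1}{3} \left(- \frac{990}{1597}\right) + \left(- \frac{27}{4}\right)^{2} = - \frac{330}{1597} + \frac{729}{16} = \frac{1158933}{25552}$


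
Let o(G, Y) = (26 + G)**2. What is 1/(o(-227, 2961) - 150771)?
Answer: -1/110370 ≈ -9.0604e-6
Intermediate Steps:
1/(o(-227, 2961) - 150771) = 1/((26 - 227)**2 - 150771) = 1/((-201)**2 - 150771) = 1/(40401 - 150771) = 1/(-110370) = -1/110370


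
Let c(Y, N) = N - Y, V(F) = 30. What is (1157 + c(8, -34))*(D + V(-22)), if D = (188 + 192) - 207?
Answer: 226345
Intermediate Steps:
D = 173 (D = 380 - 207 = 173)
(1157 + c(8, -34))*(D + V(-22)) = (1157 + (-34 - 1*8))*(173 + 30) = (1157 + (-34 - 8))*203 = (1157 - 42)*203 = 1115*203 = 226345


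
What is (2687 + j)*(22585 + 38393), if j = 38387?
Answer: 2504610372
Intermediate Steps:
(2687 + j)*(22585 + 38393) = (2687 + 38387)*(22585 + 38393) = 41074*60978 = 2504610372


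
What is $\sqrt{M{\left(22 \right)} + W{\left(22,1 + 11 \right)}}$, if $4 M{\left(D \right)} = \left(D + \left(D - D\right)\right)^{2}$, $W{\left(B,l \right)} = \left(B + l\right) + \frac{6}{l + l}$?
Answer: $\frac{3 \sqrt{69}}{2} \approx 12.46$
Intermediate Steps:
$W{\left(B,l \right)} = B + l + \frac{3}{l}$ ($W{\left(B,l \right)} = \left(B + l\right) + \frac{6}{2 l} = \left(B + l\right) + 6 \frac{1}{2 l} = \left(B + l\right) + \frac{3}{l} = B + l + \frac{3}{l}$)
$M{\left(D \right)} = \frac{D^{2}}{4}$ ($M{\left(D \right)} = \frac{\left(D + \left(D - D\right)\right)^{2}}{4} = \frac{\left(D + 0\right)^{2}}{4} = \frac{D^{2}}{4}$)
$\sqrt{M{\left(22 \right)} + W{\left(22,1 + 11 \right)}} = \sqrt{\frac{22^{2}}{4} + \left(22 + \left(1 + 11\right) + \frac{3}{1 + 11}\right)} = \sqrt{\frac{1}{4} \cdot 484 + \left(22 + 12 + \frac{3}{12}\right)} = \sqrt{121 + \left(22 + 12 + 3 \cdot \frac{1}{12}\right)} = \sqrt{121 + \left(22 + 12 + \frac{1}{4}\right)} = \sqrt{121 + \frac{137}{4}} = \sqrt{\frac{621}{4}} = \frac{3 \sqrt{69}}{2}$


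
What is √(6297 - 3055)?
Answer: √3242 ≈ 56.939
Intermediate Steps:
√(6297 - 3055) = √3242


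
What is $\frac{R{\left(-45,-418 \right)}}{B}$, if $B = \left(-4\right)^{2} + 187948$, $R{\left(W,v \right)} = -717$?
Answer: $- \frac{717}{187964} \approx -0.0038146$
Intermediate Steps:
$B = 187964$ ($B = 16 + 187948 = 187964$)
$\frac{R{\left(-45,-418 \right)}}{B} = - \frac{717}{187964}$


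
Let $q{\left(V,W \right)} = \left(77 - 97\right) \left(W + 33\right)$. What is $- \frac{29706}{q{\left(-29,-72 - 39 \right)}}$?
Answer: $- \frac{4951}{260} \approx -19.042$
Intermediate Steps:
$q{\left(V,W \right)} = -660 - 20 W$ ($q{\left(V,W \right)} = - 20 \left(33 + W\right) = -660 - 20 W$)
$- \frac{29706}{q{\left(-29,-72 - 39 \right)}} = - \frac{29706}{-660 - 20 \left(-72 - 39\right)} = - \frac{29706}{-660 - -2220} = - \frac{29706}{-660 + 2220} = - \frac{29706}{1560} = \left(-29706\right) \frac{1}{1560} = - \frac{4951}{260}$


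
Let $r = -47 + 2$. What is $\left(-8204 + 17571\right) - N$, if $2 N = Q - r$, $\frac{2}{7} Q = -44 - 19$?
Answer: $\frac{37819}{4} \approx 9454.8$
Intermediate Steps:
$Q = - \frac{441}{2}$ ($Q = \frac{7 \left(-44 - 19\right)}{2} = \frac{7}{2} \left(-63\right) = - \frac{441}{2} \approx -220.5$)
$r = -45$
$N = - \frac{351}{4}$ ($N = \frac{- \frac{441}{2} - -45}{2} = \frac{- \frac{441}{2} + 45}{2} = \frac{1}{2} \left(- \frac{351}{2}\right) = - \frac{351}{4} \approx -87.75$)
$\left(-8204 + 17571\right) - N = \left(-8204 + 17571\right) - - \frac{351}{4} = 9367 + \frac{351}{4} = \frac{37819}{4}$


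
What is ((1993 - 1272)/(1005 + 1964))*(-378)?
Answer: -272538/2969 ≈ -91.795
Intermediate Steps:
((1993 - 1272)/(1005 + 1964))*(-378) = (721/2969)*(-378) = -272538/2969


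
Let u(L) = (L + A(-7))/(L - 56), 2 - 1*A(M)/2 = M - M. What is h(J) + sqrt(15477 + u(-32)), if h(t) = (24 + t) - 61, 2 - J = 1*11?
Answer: -46 + 7*sqrt(152878)/22 ≈ 78.408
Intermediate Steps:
J = -9 (J = 2 - 11 = -9)
A(M) = 4 (A(M) = 4 - 2*(M - M) = 4 - 2*0 = 4 + 0 = 4)
u(L) = (4 + L)/(-56 + L) (u(L) = (L + 4)/(L - 56) = (4 + L)/(-56 + L))
h(t) = -37 + t
h(J) + sqrt(15477 + u(-32)) = (-37 - 9) + sqrt(15477 + (4 - 32)/(-56 - 32)) = -46 + sqrt(15477 - 28/(-88)) = -46 + sqrt(15477 - 1/88*(-28)) = -46 + sqrt(15477 + 7/22) = -46 + sqrt(340501/22) = -46 + 7*sqrt(152878)/22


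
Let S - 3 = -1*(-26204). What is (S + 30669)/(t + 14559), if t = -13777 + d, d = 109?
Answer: 56876/891 ≈ 63.834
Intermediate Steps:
t = -13668 (t = -13777 + 109 = -13668)
S = 26207 (S = 3 - 1*(-26204) = 3 + 26204 = 26207)
(S + 30669)/(t + 14559) = (26207 + 30669)/(-13668 + 14559) = 56876/891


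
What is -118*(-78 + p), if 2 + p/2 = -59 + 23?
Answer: 18172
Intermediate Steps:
p = -76 (p = -4 + 2*(-59 + 23) = -4 + 2*(-36) = -4 - 72 = -76)
-118*(-78 + p) = -118*(-78 - 76) = -118*(-154) = 18172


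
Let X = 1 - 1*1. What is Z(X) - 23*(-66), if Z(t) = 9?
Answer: 1527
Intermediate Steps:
X = 0 (X = 1 - 1 = 0)
Z(X) - 23*(-66) = 9 - 23*(-66) = 9 + 1518 = 1527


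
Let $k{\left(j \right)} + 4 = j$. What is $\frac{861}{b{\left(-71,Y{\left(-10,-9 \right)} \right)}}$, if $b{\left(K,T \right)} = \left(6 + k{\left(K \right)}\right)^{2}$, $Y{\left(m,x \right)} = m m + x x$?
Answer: $\frac{287}{1587} \approx 0.18084$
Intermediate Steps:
$k{\left(j \right)} = -4 + j$
$Y{\left(m,x \right)} = m^{2} + x^{2}$
$b{\left(K,T \right)} = \left(2 + K\right)^{2}$ ($b{\left(K,T \right)} = \left(6 + \left(-4 + K\right)\right)^{2} = \left(2 + K\right)^{2}$)
$\frac{861}{b{\left(-71,Y{\left(-10,-9 \right)} \right)}} = \frac{861}{\left(2 - 71\right)^{2}} = \frac{861}{\left(-69\right)^{2}} = \frac{861}{4761} = 861 \cdot \frac{1}{4761} = \frac{287}{1587}$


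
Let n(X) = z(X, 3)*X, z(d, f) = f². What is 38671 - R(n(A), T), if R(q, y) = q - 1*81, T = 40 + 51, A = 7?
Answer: 38689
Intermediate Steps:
T = 91
n(X) = 9*X (n(X) = 3²*X = 9*X)
R(q, y) = -81 + q (R(q, y) = q - 81 = -81 + q)
38671 - R(n(A), T) = 38671 - (-81 + 9*7) = 38671 - (-81 + 63) = 38671 - 1*(-18) = 38671 + 18 = 38689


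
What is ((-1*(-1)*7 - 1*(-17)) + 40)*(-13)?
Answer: -832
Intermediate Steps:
((-1*(-1)*7 - 1*(-17)) + 40)*(-13) = ((1*7 + 17) + 40)*(-13) = ((7 + 17) + 40)*(-13) = (24 + 40)*(-13) = 64*(-13) = -832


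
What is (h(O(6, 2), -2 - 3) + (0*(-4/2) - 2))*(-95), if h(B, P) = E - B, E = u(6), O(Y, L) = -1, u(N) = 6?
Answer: -475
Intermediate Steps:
E = 6
h(B, P) = 6 - B
(h(O(6, 2), -2 - 3) + (0*(-4/2) - 2))*(-95) = ((6 - 1*(-1)) + (0*(-4/2) - 2))*(-95) = ((6 + 1) + (0*(-4*½) - 2))*(-95) = (7 + (0*(-2) - 2))*(-95) = (7 + (0 - 2))*(-95) = (7 - 2)*(-95) = 5*(-95) = -475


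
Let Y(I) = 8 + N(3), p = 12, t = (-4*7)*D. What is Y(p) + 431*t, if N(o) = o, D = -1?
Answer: 12079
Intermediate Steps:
t = 28 (t = -4*7*(-1) = -28*(-1) = 28)
Y(I) = 11 (Y(I) = 8 + 3 = 11)
Y(p) + 431*t = 11 + 431*28 = 11 + 12068 = 12079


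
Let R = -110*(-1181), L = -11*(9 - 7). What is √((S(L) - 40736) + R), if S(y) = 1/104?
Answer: √241126522/52 ≈ 298.62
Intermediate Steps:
L = -22 (L = -11*2 = -22)
S(y) = 1/104
R = 129910
√((S(L) - 40736) + R) = √((1/104 - 40736) + 129910) = √(-4236543/104 + 129910) = √(9274097/104) = √241126522/52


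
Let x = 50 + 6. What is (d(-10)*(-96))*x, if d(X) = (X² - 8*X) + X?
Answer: -913920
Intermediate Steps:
x = 56
d(X) = X² - 7*X
(d(-10)*(-96))*x = (-10*(-7 - 10)*(-96))*56 = (-10*(-17)*(-96))*56 = (170*(-96))*56 = -16320*56 = -913920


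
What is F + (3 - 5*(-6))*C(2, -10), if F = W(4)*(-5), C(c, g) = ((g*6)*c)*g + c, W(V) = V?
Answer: 39646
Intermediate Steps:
C(c, g) = c + 6*c*g² (C(c, g) = ((6*g)*c)*g + c = (6*c*g)*g + c = 6*c*g² + c = c + 6*c*g²)
F = -20 (F = 4*(-5) = -20)
F + (3 - 5*(-6))*C(2, -10) = -20 + (3 - 5*(-6))*(2*(1 + 6*(-10)²)) = -20 + (3 + 30)*(2*(1 + 6*100)) = -20 + 33*(2*(1 + 600)) = -20 + 33*(2*601) = -20 + 33*1202 = -20 + 39666 = 39646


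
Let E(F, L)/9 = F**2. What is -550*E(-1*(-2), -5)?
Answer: -19800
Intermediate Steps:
E(F, L) = 9*F**2
-550*E(-1*(-2), -5) = -4950*(-1*(-2))**2 = -4950*2**2 = -4950*4 = -550*36 = -19800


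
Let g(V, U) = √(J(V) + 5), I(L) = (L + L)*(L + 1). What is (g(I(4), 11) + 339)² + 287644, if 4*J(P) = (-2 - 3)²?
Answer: 1610305/4 + 1017*√5 ≈ 4.0485e+5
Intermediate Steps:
J(P) = 25/4 (J(P) = (-2 - 3)²/4 = (¼)*(-5)² = (¼)*25 = 25/4)
I(L) = 2*L*(1 + L) (I(L) = (2*L)*(1 + L) = 2*L*(1 + L))
g(V, U) = 3*√5/2 (g(V, U) = √(25/4 + 5) = √(45/4) = 3*√5/2)
(g(I(4), 11) + 339)² + 287644 = (3*√5/2 + 339)² + 287644 = (339 + 3*√5/2)² + 287644 = 287644 + (339 + 3*√5/2)²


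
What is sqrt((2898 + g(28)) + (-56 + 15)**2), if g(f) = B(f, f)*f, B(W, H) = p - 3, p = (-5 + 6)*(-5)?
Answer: sqrt(4355) ≈ 65.992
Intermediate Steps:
p = -5 (p = 1*(-5) = -5)
B(W, H) = -8 (B(W, H) = -5 - 3 = -8)
g(f) = -8*f
sqrt((2898 + g(28)) + (-56 + 15)**2) = sqrt((2898 - 8*28) + (-56 + 15)**2) = sqrt((2898 - 224) + (-41)**2) = sqrt(2674 + 1681) = sqrt(4355)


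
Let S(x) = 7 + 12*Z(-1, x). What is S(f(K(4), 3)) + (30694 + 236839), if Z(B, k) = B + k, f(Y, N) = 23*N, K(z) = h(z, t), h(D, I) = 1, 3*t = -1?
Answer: 268356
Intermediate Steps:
t = -⅓ (t = (⅓)*(-1) = -⅓ ≈ -0.33333)
K(z) = 1
S(x) = -5 + 12*x (S(x) = 7 + 12*(-1 + x) = 7 + (-12 + 12*x) = -5 + 12*x)
S(f(K(4), 3)) + (30694 + 236839) = (-5 + 12*(23*3)) + (30694 + 236839) = (-5 + 12*69) + 267533 = (-5 + 828) + 267533 = 823 + 267533 = 268356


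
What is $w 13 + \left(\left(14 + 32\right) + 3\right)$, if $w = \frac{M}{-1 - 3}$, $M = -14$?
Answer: $\frac{189}{2} \approx 94.5$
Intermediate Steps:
$w = \frac{7}{2}$ ($w = \frac{1}{-1 - 3} \left(-14\right) = \frac{1}{-4} \left(-14\right) = \left(- \frac{1}{4}\right) \left(-14\right) = \frac{7}{2} \approx 3.5$)
$w 13 + \left(\left(14 + 32\right) + 3\right) = \frac{7}{2} \cdot 13 + \left(\left(14 + 32\right) + 3\right) = \frac{91}{2} + \left(46 + 3\right) = \frac{91}{2} + 49 = \frac{189}{2}$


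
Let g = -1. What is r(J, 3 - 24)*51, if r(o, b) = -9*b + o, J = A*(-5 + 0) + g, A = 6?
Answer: 8058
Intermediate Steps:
J = -31 (J = 6*(-5 + 0) - 1 = 6*(-5) - 1 = -30 - 1 = -31)
r(o, b) = o - 9*b
r(J, 3 - 24)*51 = (-31 - 9*(3 - 24))*51 = (-31 - 9*(-21))*51 = (-31 + 189)*51 = 158*51 = 8058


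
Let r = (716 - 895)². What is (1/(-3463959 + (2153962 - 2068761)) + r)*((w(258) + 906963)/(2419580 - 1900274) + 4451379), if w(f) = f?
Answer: 83418039293332975100005/584869767316 ≈ 1.4263e+11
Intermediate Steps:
r = 32041 (r = (-179)² = 32041)
(1/(-3463959 + (2153962 - 2068761)) + r)*((w(258) + 906963)/(2419580 - 1900274) + 4451379) = (1/(-3463959 + (2153962 - 2068761)) + 32041)*((258 + 906963)/(2419580 - 1900274) + 4451379) = (1/(-3463959 + 85201) + 32041)*(907221/519306 + 4451379) = (1/(-3378758) + 32041)*(907221*(1/519306) + 4451379) = (-1/3378758 + 32041)*(302407/173102 + 4451379) = (108258785077/3378758)*(770542910065/173102) = 83418039293332975100005/584869767316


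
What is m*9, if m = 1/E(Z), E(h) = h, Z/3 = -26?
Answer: -3/26 ≈ -0.11538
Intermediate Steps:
Z = -78 (Z = 3*(-26) = -78)
m = -1/78 (m = 1/(-78) = -1/78 ≈ -0.012821)
m*9 = -1/78*9 = -3/26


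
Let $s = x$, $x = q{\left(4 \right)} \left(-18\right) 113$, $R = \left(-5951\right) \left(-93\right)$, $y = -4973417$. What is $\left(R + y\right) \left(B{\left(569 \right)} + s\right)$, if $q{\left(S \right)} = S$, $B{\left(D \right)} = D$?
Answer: $33445943258$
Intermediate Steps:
$R = 553443$
$x = -8136$ ($x = 4 \left(-18\right) 113 = \left(-72\right) 113 = -8136$)
$s = -8136$
$\left(R + y\right) \left(B{\left(569 \right)} + s\right) = \left(553443 - 4973417\right) \left(569 - 8136\right) = \left(-4419974\right) \left(-7567\right) = 33445943258$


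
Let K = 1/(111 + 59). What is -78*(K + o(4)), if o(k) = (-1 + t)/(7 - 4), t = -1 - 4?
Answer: 13221/85 ≈ 155.54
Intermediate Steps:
t = -5
K = 1/170 ≈ 0.0058824
o(k) = -2 (o(k) = (-1 - 5)/(7 - 4) = -6/3 = -6*1/3 = -2)
-78*(K + o(4)) = -78*(1/170 - 2) = -78*(-339/170) = 13221/85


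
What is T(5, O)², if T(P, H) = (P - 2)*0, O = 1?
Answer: 0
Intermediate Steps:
T(P, H) = 0 (T(P, H) = (-2 + P)*0 = 0)
T(5, O)² = 0² = 0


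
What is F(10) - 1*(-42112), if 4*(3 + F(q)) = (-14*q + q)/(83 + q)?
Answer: 7832209/186 ≈ 42109.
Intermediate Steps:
F(q) = -3 - 13*q/(4*(83 + q)) (F(q) = -3 + ((-14*q + q)/(83 + q))/4 = -3 + ((-13*q)/(83 + q))/4 = -3 + (-13*q/(83 + q))/4 = -3 - 13*q/(4*(83 + q)))
F(10) - 1*(-42112) = (-996 - 25*10)/(4*(83 + 10)) - 1*(-42112) = (¼)*(-996 - 250)/93 + 42112 = (¼)*(1/93)*(-1246) + 42112 = -623/186 + 42112 = 7832209/186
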